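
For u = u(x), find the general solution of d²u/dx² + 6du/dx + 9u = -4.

u = -4/9 + C1*exp(-3*x) + C2*x*exp(-3*x)

Characteristic equation r² + 6r + 9 = 0 has discriminant (6)² - 4·(9) = 0, so r = -3 is a repeated root.
Hence u_h = (C1 + C2*x)*exp(-3*x).
For the particular solution try u_p = A0. Substituting and matching coefficients of each power of x gives A0 = -4/9, so u_p = -4/9.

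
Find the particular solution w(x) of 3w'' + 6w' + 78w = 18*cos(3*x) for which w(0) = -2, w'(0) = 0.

Divide through by 3: w'' + 2w' + 26w = 6*cos(3*x).
Characteristic equation r² + 2r + 26 = 0 has discriminant (2)² - 4·(26) = -100 < 0, so r = -1 ± 5i.
Hence w_h = C1*cos(5*x)*exp(-x) + C2*exp(-x)*sin(5*x).
Try w_p = A*cos(3*x) + B*sin(3*x). Substituting and equating the coefficients of cos(3x) and sin(3x) gives A = 102/325, B = 36/325, so w_p = 36*sin(3*x)/325 + 102*cos(3*x)/325.
General solution: w = 36*sin(3*x)/325 + 102*cos(3*x)/325 + C1*cos(5*x)*exp(-x) + C2*exp(-x)*sin(5*x).
Apply the initial conditions: w(0) = 102/325 + C1 = -2 and w'(0) = 108/325 - C1 + 5*C2 = 0. Solving gives C1 = -752/325, C2 = -172/325.

w = 36*sin(3*x)/325 + 102*cos(3*x)/325 - 752*cos(5*x)*exp(-x)/325 - 172*exp(-x)*sin(5*x)/325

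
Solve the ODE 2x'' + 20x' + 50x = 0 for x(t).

x = C1*exp(-5*t) + C2*t*exp(-5*t)

Divide through by 2: x'' + 10x' + 25x = 0.
Characteristic equation r² + 10r + 25 = 0 has discriminant (10)² - 4·(25) = 0, so r = -5 is a repeated root.
Hence x_h = (C1 + C2*t)*exp(-5*t).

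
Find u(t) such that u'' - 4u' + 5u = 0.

Characteristic equation r² - 4r + 5 = 0 has discriminant (-4)² - 4·(5) = -4 < 0, so r = 2 ± i.
Hence u_h = C1*cos(t)*exp(2*t) + C2*exp(2*t)*sin(t).

u = C1*cos(t)*exp(2*t) + C2*exp(2*t)*sin(t)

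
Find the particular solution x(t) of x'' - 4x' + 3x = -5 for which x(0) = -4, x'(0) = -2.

Characteristic equation r² - 4r + 3 = 0 factors as (r - 1)(r - 3) = 0, so r = 1, 3.
Hence x_h = C1*exp(t) + C2*exp(3*t).
For the particular solution try x_p = A0. Substituting and matching coefficients of each power of t gives A0 = -5/3, so x_p = -5/3.
General solution: x = -5/3 + C1*exp(t) + C2*exp(3*t).
Apply the initial conditions: x(0) = -5/3 + C1 + C2 = -4 and x'(0) = C1 + 3*C2 = -2. Solving gives C1 = -5/2, C2 = 1/6.

x = -5/3 - 5*exp(t)/2 + exp(3*t)/6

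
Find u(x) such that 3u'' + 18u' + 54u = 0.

u = C1*cos(3*x)*exp(-3*x) + C2*exp(-3*x)*sin(3*x)

Divide through by 3: u'' + 6u' + 18u = 0.
Characteristic equation r² + 6r + 18 = 0 has discriminant (6)² - 4·(18) = -36 < 0, so r = -3 ± 3i.
Hence u_h = C1*cos(3*x)*exp(-3*x) + C2*exp(-3*x)*sin(3*x).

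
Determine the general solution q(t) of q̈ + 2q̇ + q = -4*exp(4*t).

Characteristic equation r² + 2r + 1 = 0 has discriminant (2)² - 4·(1) = 0, so r = -1 is a repeated root.
Hence q_h = (C1 + C2*t)*exp(-t).
Try q_p = A*exp(4*t). Substituting into the equation and dividing by exp(4*t) gives A = -4/25, so q_p = -4*exp(4*t)/25.

q = -4*exp(4*t)/25 + C1*exp(-t) + C2*t*exp(-t)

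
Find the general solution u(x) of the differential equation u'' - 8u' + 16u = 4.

Characteristic equation r² - 8r + 16 = 0 has discriminant (-8)² - 4·(16) = 0, so r = 4 is a repeated root.
Hence u_h = (C1 + C2*x)*exp(4*x).
For the particular solution try u_p = A0. Substituting and matching coefficients of each power of x gives A0 = 1/4, so u_p = 1/4.

u = 1/4 + C1*exp(4*x) + C2*x*exp(4*x)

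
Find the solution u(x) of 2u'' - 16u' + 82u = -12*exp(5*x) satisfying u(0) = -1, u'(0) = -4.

u = -3*exp(5*x)/13 - 10*cos(5*x)*exp(4*x)/13 + 3*exp(4*x)*sin(5*x)/65

Divide through by 2: u'' - 8u' + 41u = -6*exp(5*x).
Characteristic equation r² - 8r + 41 = 0 has discriminant (-8)² - 4·(41) = -100 < 0, so r = 4 ± 5i.
Hence u_h = C1*cos(5*x)*exp(4*x) + C2*exp(4*x)*sin(5*x).
Try u_p = A*exp(5*x). Substituting into the equation and dividing by exp(5*x) gives A = -3/13, so u_p = -3*exp(5*x)/13.
General solution: u = -3*exp(5*x)/13 + C1*cos(5*x)*exp(4*x) + C2*exp(4*x)*sin(5*x).
Apply the initial conditions: u(0) = -3/13 + C1 = -1 and u'(0) = -15/13 + 4*C1 + 5*C2 = -4. Solving gives C1 = -10/13, C2 = 3/65.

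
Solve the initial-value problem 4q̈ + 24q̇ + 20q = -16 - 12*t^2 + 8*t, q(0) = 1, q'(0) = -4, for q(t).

q = -346/125 - 3*t**2/5 + 13*exp(-t)/4 + 46*t/25 + 259*exp(-5*t)/500

Divide through by 4: q'' + 6q' + 5q = -4 - 3*t^2 + 2*t.
Characteristic equation r² + 6r + 5 = 0 factors as (r + 1)(r + 5) = 0, so r = -1, -5.
Hence q_h = C1*exp(-t) + C2*exp(-5*t).
For the particular solution try q_p = A0 + A1*t + A2*t^2. Substituting and matching coefficients of each power of t gives A0 = -346/125, A1 = 46/25, A2 = -3/5, so q_p = -346/125 - 3*t^2/5 + 46*t/25.
General solution: q = -346/125 - 3*t^2/5 + 46*t/25 + C1*exp(-t) + C2*exp(-5*t).
Apply the initial conditions: q(0) = -346/125 + C1 + C2 = 1 and q'(0) = 46/25 - C1 - 5*C2 = -4. Solving gives C1 = 13/4, C2 = 259/500.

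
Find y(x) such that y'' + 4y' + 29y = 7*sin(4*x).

y = -112*cos(4*x)/425 + 91*sin(4*x)/425 + C1*cos(5*x)*exp(-2*x) + C2*exp(-2*x)*sin(5*x)

Characteristic equation r² + 4r + 29 = 0 has discriminant (4)² - 4·(29) = -100 < 0, so r = -2 ± 5i.
Hence y_h = C1*cos(5*x)*exp(-2*x) + C2*exp(-2*x)*sin(5*x).
Try y_p = A*cos(4*x) + B*sin(4*x). Substituting and equating the coefficients of cos(4x) and sin(4x) gives A = -112/425, B = 91/425, so y_p = -112*cos(4*x)/425 + 91*sin(4*x)/425.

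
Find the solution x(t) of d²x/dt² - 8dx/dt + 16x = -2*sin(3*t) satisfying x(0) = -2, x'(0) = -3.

x = -1202*exp(4*t)/625 - 48*cos(3*t)/625 - 14*sin(3*t)/625 + 119*t*exp(4*t)/25

Characteristic equation r² - 8r + 16 = 0 has discriminant (-8)² - 4·(16) = 0, so r = 4 is a repeated root.
Hence x_h = (C1 + C2*t)*exp(4*t).
Try x_p = A*cos(3*t) + B*sin(3*t). Substituting and equating the coefficients of cos(3t) and sin(3t) gives A = -48/625, B = -14/625, so x_p = -48*cos(3*t)/625 - 14*sin(3*t)/625.
General solution: x = -48*cos(3*t)/625 - 14*sin(3*t)/625 + C1*exp(4*t) + C2*t*exp(4*t).
Apply the initial conditions: x(0) = -48/625 + C1 = -2 and x'(0) = -42/625 + C2 + 4*C1 = -3. Solving gives C1 = -1202/625, C2 = 119/25.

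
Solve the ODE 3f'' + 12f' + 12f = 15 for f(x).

f = 5/4 + C1*exp(-2*x) + C2*x*exp(-2*x)

Divide through by 3: f'' + 4f' + 4f = 5.
Characteristic equation r² + 4r + 4 = 0 has discriminant (4)² - 4·(4) = 0, so r = -2 is a repeated root.
Hence f_h = (C1 + C2*x)*exp(-2*x).
For the particular solution try f_p = A0. Substituting and matching coefficients of each power of x gives A0 = 5/4, so f_p = 5/4.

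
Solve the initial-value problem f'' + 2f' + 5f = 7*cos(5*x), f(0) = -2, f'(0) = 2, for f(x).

f = -7*cos(5*x)/25 + 7*sin(5*x)/50 - 43*cos(2*x)*exp(-x)/25 - 21*exp(-x)*sin(2*x)/100

Characteristic equation r² + 2r + 5 = 0 has discriminant (2)² - 4·(5) = -16 < 0, so r = -1 ± 2i.
Hence f_h = C1*cos(2*x)*exp(-x) + C2*exp(-x)*sin(2*x).
Try f_p = A*cos(5*x) + B*sin(5*x). Substituting and equating the coefficients of cos(5x) and sin(5x) gives A = -7/25, B = 7/50, so f_p = -7*cos(5*x)/25 + 7*sin(5*x)/50.
General solution: f = -7*cos(5*x)/25 + 7*sin(5*x)/50 + C1*cos(2*x)*exp(-x) + C2*exp(-x)*sin(2*x).
Apply the initial conditions: f(0) = -7/25 + C1 = -2 and f'(0) = 7/10 - C1 + 2*C2 = 2. Solving gives C1 = -43/25, C2 = -21/100.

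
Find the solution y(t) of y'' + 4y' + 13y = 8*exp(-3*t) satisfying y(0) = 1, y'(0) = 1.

y = 4*exp(-3*t)/5 + cos(3*t)*exp(-2*t)/5 + 19*exp(-2*t)*sin(3*t)/15

Characteristic equation r² + 4r + 13 = 0 has discriminant (4)² - 4·(13) = -36 < 0, so r = -2 ± 3i.
Hence y_h = C1*cos(3*t)*exp(-2*t) + C2*exp(-2*t)*sin(3*t).
Try y_p = A*exp(-3*t). Substituting into the equation and dividing by exp(-3*t) gives A = 4/5, so y_p = 4*exp(-3*t)/5.
General solution: y = 4*exp(-3*t)/5 + C1*cos(3*t)*exp(-2*t) + C2*exp(-2*t)*sin(3*t).
Apply the initial conditions: y(0) = 4/5 + C1 = 1 and y'(0) = -12/5 - 2*C1 + 3*C2 = 1. Solving gives C1 = 1/5, C2 = 19/15.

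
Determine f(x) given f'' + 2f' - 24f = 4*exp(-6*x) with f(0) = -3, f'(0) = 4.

f = -41*exp(-6*x)/25 - 34*exp(4*x)/25 - 2*x*exp(-6*x)/5

Characteristic equation r² + 2r - 24 = 0 factors as (r + 6)(r - 4) = 0, so r = -6, 4.
Hence f_h = C1*exp(-6*x) + C2*exp(4*x).
Since exp(-6*x) solves the homogeneous equation (r = -6 is a root of multiplicity 1), multiply the trial by x. Try f_p = A*x*exp(-6*x). Substituting into the equation and dividing by exp(-6*x) gives A = -2/5, so f_p = -2*x*exp(-6*x)/5.
General solution: f = C1*exp(-6*x) + C2*exp(4*x) - 2*x*exp(-6*x)/5.
Apply the initial conditions: f(0) = C1 + C2 = -3 and f'(0) = -2/5 - 6*C1 + 4*C2 = 4. Solving gives C1 = -41/25, C2 = -34/25.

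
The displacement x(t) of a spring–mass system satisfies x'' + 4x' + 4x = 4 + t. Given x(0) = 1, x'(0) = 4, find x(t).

x = 3/4 + t/4 + exp(-2*t)/4 + 17*t*exp(-2*t)/4

Characteristic equation r² + 4r + 4 = 0 has discriminant (4)² - 4·(4) = 0, so r = -2 is a repeated root.
Hence x_h = (C1 + C2*t)*exp(-2*t).
For the particular solution try x_p = A0 + A1*t. Substituting and matching coefficients of each power of t gives A0 = 3/4, A1 = 1/4, so x_p = 3/4 + t/4.
General solution: x = 3/4 + t/4 + C1*exp(-2*t) + C2*t*exp(-2*t).
Apply the initial conditions: x(0) = 3/4 + C1 = 1 and x'(0) = 1/4 + C2 - 2*C1 = 4. Solving gives C1 = 1/4, C2 = 17/4.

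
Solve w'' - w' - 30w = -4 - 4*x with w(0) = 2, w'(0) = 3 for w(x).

w = 29/225 + 2*x/15 + 10*exp(6*x)/9 + 19*exp(-5*x)/25

Characteristic equation r² - r - 30 = 0 factors as (r - 6)(r + 5) = 0, so r = 6, -5.
Hence w_h = C1*exp(6*x) + C2*exp(-5*x).
For the particular solution try w_p = A0 + A1*x. Substituting and matching coefficients of each power of x gives A0 = 29/225, A1 = 2/15, so w_p = 29/225 + 2*x/15.
General solution: w = 29/225 + 2*x/15 + C1*exp(6*x) + C2*exp(-5*x).
Apply the initial conditions: w(0) = 29/225 + C1 + C2 = 2 and w'(0) = 2/15 - 5*C2 + 6*C1 = 3. Solving gives C1 = 10/9, C2 = 19/25.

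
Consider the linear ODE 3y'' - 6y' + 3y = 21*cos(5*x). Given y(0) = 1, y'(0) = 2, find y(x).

Divide through by 3: y'' - 2y' + y = 7*cos(5*x).
Characteristic equation r² - 2r + 1 = 0 has discriminant (-2)² - 4·(1) = 0, so r = 1 is a repeated root.
Hence y_h = (C1 + C2*x)*exp(x).
Try y_p = A*cos(5*x) + B*sin(5*x). Substituting and equating the coefficients of cos(5x) and sin(5x) gives A = -42/169, B = -35/338, so y_p = -42*cos(5*x)/169 - 35*sin(5*x)/338.
General solution: y = -42*cos(5*x)/169 - 35*sin(5*x)/338 + C1*exp(x) + C2*x*exp(x).
Apply the initial conditions: y(0) = -42/169 + C1 = 1 and y'(0) = -175/338 + C1 + C2 = 2. Solving gives C1 = 211/169, C2 = 33/26.

y = -42*cos(5*x)/169 - 35*sin(5*x)/338 + 211*exp(x)/169 + 33*x*exp(x)/26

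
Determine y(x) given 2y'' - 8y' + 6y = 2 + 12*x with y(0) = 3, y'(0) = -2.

y = 3 - 2*exp(3*x) + 2*x + 2*exp(x)

Divide through by 2: y'' - 4y' + 3y = 1 + 6*x.
Characteristic equation r² - 4r + 3 = 0 factors as (r - 1)(r - 3) = 0, so r = 1, 3.
Hence y_h = C1*exp(x) + C2*exp(3*x).
For the particular solution try y_p = A0 + A1*x. Substituting and matching coefficients of each power of x gives A0 = 3, A1 = 2, so y_p = 3 + 2*x.
General solution: y = 3 + 2*x + C1*exp(x) + C2*exp(3*x).
Apply the initial conditions: y(0) = 3 + C1 + C2 = 3 and y'(0) = 2 + C1 + 3*C2 = -2. Solving gives C1 = 2, C2 = -2.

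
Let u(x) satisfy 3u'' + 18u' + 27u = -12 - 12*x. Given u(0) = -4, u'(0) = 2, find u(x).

Divide through by 3: u'' + 6u' + 9u = -4 - 4*x.
Characteristic equation r² + 6r + 9 = 0 has discriminant (6)² - 4·(9) = 0, so r = -3 is a repeated root.
Hence u_h = (C1 + C2*x)*exp(-3*x).
For the particular solution try u_p = A0 + A1*x. Substituting and matching coefficients of each power of x gives A0 = -4/27, A1 = -4/9, so u_p = -4/27 - 4*x/9.
General solution: u = -4/27 - 4*x/9 + C1*exp(-3*x) + C2*x*exp(-3*x).
Apply the initial conditions: u(0) = -4/27 + C1 = -4 and u'(0) = -4/9 + C2 - 3*C1 = 2. Solving gives C1 = -104/27, C2 = -82/9.

u = -4/27 - 104*exp(-3*x)/27 - 4*x/9 - 82*x*exp(-3*x)/9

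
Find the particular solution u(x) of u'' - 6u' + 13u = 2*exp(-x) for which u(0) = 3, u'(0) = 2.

u = exp(-x)/10 - 33*exp(3*x)*sin(2*x)/10 + 29*cos(2*x)*exp(3*x)/10

Characteristic equation r² - 6r + 13 = 0 has discriminant (-6)² - 4·(13) = -16 < 0, so r = 3 ± 2i.
Hence u_h = C1*cos(2*x)*exp(3*x) + C2*exp(3*x)*sin(2*x).
Try u_p = A*exp(-x). Substituting into the equation and dividing by exp(-x) gives A = 1/10, so u_p = exp(-x)/10.
General solution: u = exp(-x)/10 + C1*cos(2*x)*exp(3*x) + C2*exp(3*x)*sin(2*x).
Apply the initial conditions: u(0) = 1/10 + C1 = 3 and u'(0) = -1/10 + 2*C2 + 3*C1 = 2. Solving gives C1 = 29/10, C2 = -33/10.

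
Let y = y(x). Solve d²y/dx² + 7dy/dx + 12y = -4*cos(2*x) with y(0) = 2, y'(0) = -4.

Characteristic equation r² + 7r + 12 = 0 factors as (r + 4)(r + 3) = 0, so r = -4, -3.
Hence y_h = C1*exp(-4*x) + C2*exp(-3*x).
Try y_p = A*cos(2*x) + B*sin(2*x). Substituting and equating the coefficients of cos(2x) and sin(2x) gives A = -8/65, B = -14/65, so y_p = -14*sin(2*x)/65 - 8*cos(2*x)/65.
General solution: y = -14*sin(2*x)/65 - 8*cos(2*x)/65 + C1*exp(-4*x) + C2*exp(-3*x).
Apply the initial conditions: y(0) = -8/65 + C1 + C2 = 2 and y'(0) = -28/65 - 4*C1 - 3*C2 = -4. Solving gives C1 = -14/5, C2 = 64/13.

y = -14*exp(-4*x)/5 - 14*sin(2*x)/65 - 8*cos(2*x)/65 + 64*exp(-3*x)/13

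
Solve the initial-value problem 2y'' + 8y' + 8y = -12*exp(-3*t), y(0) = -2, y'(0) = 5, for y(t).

y = -6*exp(-3*t) + 4*exp(-2*t) - 5*t*exp(-2*t)

Divide through by 2: y'' + 4y' + 4y = -6*exp(-3*t).
Characteristic equation r² + 4r + 4 = 0 has discriminant (4)² - 4·(4) = 0, so r = -2 is a repeated root.
Hence y_h = (C1 + C2*t)*exp(-2*t).
Try y_p = A*exp(-3*t). Substituting into the equation and dividing by exp(-3*t) gives A = -6, so y_p = -6*exp(-3*t).
General solution: y = -6*exp(-3*t) + C1*exp(-2*t) + C2*t*exp(-2*t).
Apply the initial conditions: y(0) = -6 + C1 = -2 and y'(0) = 18 + C2 - 2*C1 = 5. Solving gives C1 = 4, C2 = -5.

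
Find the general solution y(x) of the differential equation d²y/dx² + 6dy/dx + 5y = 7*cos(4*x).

y = -77*cos(4*x)/697 + 168*sin(4*x)/697 + C1*exp(-x) + C2*exp(-5*x)

Characteristic equation r² + 6r + 5 = 0 factors as (r + 1)(r + 5) = 0, so r = -1, -5.
Hence y_h = C1*exp(-x) + C2*exp(-5*x).
Try y_p = A*cos(4*x) + B*sin(4*x). Substituting and equating the coefficients of cos(4x) and sin(4x) gives A = -77/697, B = 168/697, so y_p = -77*cos(4*x)/697 + 168*sin(4*x)/697.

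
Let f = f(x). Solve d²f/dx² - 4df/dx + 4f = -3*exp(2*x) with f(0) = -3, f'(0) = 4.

Characteristic equation r² - 4r + 4 = 0 has discriminant (-4)² - 4·(4) = 0, so r = 2 is a repeated root.
Hence f_h = (C1 + C2*x)*exp(2*x).
Since exp(2*x) solves the homogeneous equation (r = 2 is a root of multiplicity 2), multiply the trial by x^2. Try f_p = A*x^2*exp(2*x). Substituting into the equation and dividing by exp(2*x) gives A = -3/2, so f_p = -3*x^2*exp(2*x)/2.
General solution: f = C1*exp(2*x) - 3*x^2*exp(2*x)/2 + C2*x*exp(2*x).
Apply the initial conditions: f(0) = C1 = -3 and f'(0) = C2 + 2*C1 = 4. Solving gives C1 = -3, C2 = 10.

f = -3*exp(2*x) + 10*x*exp(2*x) - 3*x**2*exp(2*x)/2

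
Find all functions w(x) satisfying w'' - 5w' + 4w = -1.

Characteristic equation r² - 5r + 4 = 0 factors as (r - 4)(r - 1) = 0, so r = 4, 1.
Hence w_h = C1*exp(4*x) + C2*exp(x).
For the particular solution try w_p = A0. Substituting and matching coefficients of each power of x gives A0 = -1/4, so w_p = -1/4.

w = -1/4 + C1*exp(4*x) + C2*exp(x)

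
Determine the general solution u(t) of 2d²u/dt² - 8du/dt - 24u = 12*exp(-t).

Divide through by 2: u'' - 4u' - 12u = 6*exp(-t).
Characteristic equation r² - 4r - 12 = 0 factors as (r - 6)(r + 2) = 0, so r = 6, -2.
Hence u_h = C1*exp(6*t) + C2*exp(-2*t).
Try u_p = A*exp(-t). Substituting into the equation and dividing by exp(-t) gives A = -6/7, so u_p = -6*exp(-t)/7.

u = -6*exp(-t)/7 + C1*exp(6*t) + C2*exp(-2*t)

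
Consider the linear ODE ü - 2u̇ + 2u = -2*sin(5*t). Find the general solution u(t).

u = -20*cos(5*t)/629 + 46*sin(5*t)/629 + C1*cos(t)*exp(t) + C2*exp(t)*sin(t)

Characteristic equation r² - 2r + 2 = 0 has discriminant (-2)² - 4·(2) = -4 < 0, so r = 1 ± i.
Hence u_h = C1*cos(t)*exp(t) + C2*exp(t)*sin(t).
Try u_p = A*cos(5*t) + B*sin(5*t). Substituting and equating the coefficients of cos(5t) and sin(5t) gives A = -20/629, B = 46/629, so u_p = -20*cos(5*t)/629 + 46*sin(5*t)/629.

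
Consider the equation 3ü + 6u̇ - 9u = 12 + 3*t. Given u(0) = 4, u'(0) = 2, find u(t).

Divide through by 3: u'' + 2u' - 3u = 4 + t.
Characteristic equation r² + 2r - 3 = 0 factors as (r - 1)(r + 3) = 0, so r = 1, -3.
Hence u_h = C1*exp(t) + C2*exp(-3*t).
For the particular solution try u_p = A0 + A1*t. Substituting and matching coefficients of each power of t gives A0 = -14/9, A1 = -1/3, so u_p = -14/9 - t/3.
General solution: u = -14/9 - t/3 + C1*exp(t) + C2*exp(-3*t).
Apply the initial conditions: u(0) = -14/9 + C1 + C2 = 4 and u'(0) = -1/3 + C1 - 3*C2 = 2. Solving gives C1 = 19/4, C2 = 29/36.

u = -14/9 - t/3 + 19*exp(t)/4 + 29*exp(-3*t)/36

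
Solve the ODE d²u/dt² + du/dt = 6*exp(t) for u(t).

Characteristic equation r² + r = 0 factors as (r + 1)r = 0, so r = -1, 0.
Hence u_h = C1*exp(-t) + C2.
Try u_p = A*exp(t). Substituting into the equation and dividing by exp(t) gives A = 3, so u_p = 3*exp(t).

u = C2 + 3*exp(t) + C1*exp(-t)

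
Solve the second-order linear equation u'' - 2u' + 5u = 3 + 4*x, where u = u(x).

Characteristic equation r² - 2r + 5 = 0 has discriminant (-2)² - 4·(5) = -16 < 0, so r = 1 ± 2i.
Hence u_h = C1*cos(2*x)*exp(x) + C2*exp(x)*sin(2*x).
For the particular solution try u_p = A0 + A1*x. Substituting and matching coefficients of each power of x gives A0 = 23/25, A1 = 4/5, so u_p = 23/25 + 4*x/5.

u = 23/25 + 4*x/5 + C1*cos(2*x)*exp(x) + C2*exp(x)*sin(2*x)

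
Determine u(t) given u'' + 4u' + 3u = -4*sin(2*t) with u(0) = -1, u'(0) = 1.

u = -9*exp(-t)/5 + 4*exp(-3*t)/13 + 4*sin(2*t)/65 + 32*cos(2*t)/65

Characteristic equation r² + 4r + 3 = 0 factors as (r + 1)(r + 3) = 0, so r = -1, -3.
Hence u_h = C1*exp(-t) + C2*exp(-3*t).
Try u_p = A*cos(2*t) + B*sin(2*t). Substituting and equating the coefficients of cos(2t) and sin(2t) gives A = 32/65, B = 4/65, so u_p = 4*sin(2*t)/65 + 32*cos(2*t)/65.
General solution: u = 4*sin(2*t)/65 + 32*cos(2*t)/65 + C1*exp(-t) + C2*exp(-3*t).
Apply the initial conditions: u(0) = 32/65 + C1 + C2 = -1 and u'(0) = 8/65 - C1 - 3*C2 = 1. Solving gives C1 = -9/5, C2 = 4/13.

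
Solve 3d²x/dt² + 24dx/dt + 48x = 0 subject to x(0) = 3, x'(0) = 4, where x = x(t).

Divide through by 3: x'' + 8x' + 16x = 0.
Characteristic equation r² + 8r + 16 = 0 has discriminant (8)² - 4·(16) = 0, so r = -4 is a repeated root.
Hence x_h = (C1 + C2*t)*exp(-4*t).
Apply the initial conditions: x(0) = C1 = 3 and x'(0) = C2 - 4*C1 = 4. Solving gives C1 = 3, C2 = 16.

x = 3*exp(-4*t) + 16*t*exp(-4*t)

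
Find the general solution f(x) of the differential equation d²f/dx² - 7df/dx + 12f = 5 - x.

Characteristic equation r² - 7r + 12 = 0 factors as (r - 3)(r - 4) = 0, so r = 3, 4.
Hence f_h = C1*exp(3*x) + C2*exp(4*x).
For the particular solution try f_p = A0 + A1*x. Substituting and matching coefficients of each power of x gives A0 = 53/144, A1 = -1/12, so f_p = 53/144 - x/12.

f = 53/144 - x/12 + C1*exp(3*x) + C2*exp(4*x)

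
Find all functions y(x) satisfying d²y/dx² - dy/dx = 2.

Characteristic equation r² - r = 0 factors as (r - 1)r = 0, so r = 1, 0.
Hence y_h = C1*exp(x) + C2.
Since 1 solves the homogeneous equation (r = 0 is a root of multiplicity 1), multiply the trial by x. Try y_p = A*x. Substituting into the equation and dividing by 1 gives A = -2, so y_p = -2*x.

y = C2 - 2*x + C1*exp(x)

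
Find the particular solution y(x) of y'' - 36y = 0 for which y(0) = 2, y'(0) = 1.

Characteristic equation r² - 36 = 0 factors as (r - 6)(r + 6) = 0, so r = 6, -6.
Hence y_h = C1*exp(6*x) + C2*exp(-6*x).
Apply the initial conditions: y(0) = C1 + C2 = 2 and y'(0) = -6*C2 + 6*C1 = 1. Solving gives C1 = 13/12, C2 = 11/12.

y = 11*exp(-6*x)/12 + 13*exp(6*x)/12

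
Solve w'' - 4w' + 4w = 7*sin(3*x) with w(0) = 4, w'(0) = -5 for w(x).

Characteristic equation r² - 4r + 4 = 0 has discriminant (-4)² - 4·(4) = 0, so r = 2 is a repeated root.
Hence w_h = (C1 + C2*x)*exp(2*x).
Try w_p = A*cos(3*x) + B*sin(3*x). Substituting and equating the coefficients of cos(3x) and sin(3x) gives A = 84/169, B = -35/169, so w_p = -35*sin(3*x)/169 + 84*cos(3*x)/169.
General solution: w = -35*sin(3*x)/169 + 84*cos(3*x)/169 + C1*exp(2*x) + C2*x*exp(2*x).
Apply the initial conditions: w(0) = 84/169 + C1 = 4 and w'(0) = -105/169 + C2 + 2*C1 = -5. Solving gives C1 = 592/169, C2 = -148/13.

w = -35*sin(3*x)/169 + 84*cos(3*x)/169 + 592*exp(2*x)/169 - 148*x*exp(2*x)/13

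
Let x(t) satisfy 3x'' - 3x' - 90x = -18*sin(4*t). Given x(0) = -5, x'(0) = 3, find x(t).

x = -1329*exp(-5*t)/451 - 292*exp(6*t)/143 - 6*cos(4*t)/533 + 69*sin(4*t)/533

Divide through by 3: x'' - x' - 30x = -6*sin(4*t).
Characteristic equation r² - r - 30 = 0 factors as (r + 5)(r - 6) = 0, so r = -5, 6.
Hence x_h = C1*exp(-5*t) + C2*exp(6*t).
Try x_p = A*cos(4*t) + B*sin(4*t). Substituting and equating the coefficients of cos(4t) and sin(4t) gives A = -6/533, B = 69/533, so x_p = -6*cos(4*t)/533 + 69*sin(4*t)/533.
General solution: x = -6*cos(4*t)/533 + 69*sin(4*t)/533 + C1*exp(-5*t) + C2*exp(6*t).
Apply the initial conditions: x(0) = -6/533 + C1 + C2 = -5 and x'(0) = 276/533 - 5*C1 + 6*C2 = 3. Solving gives C1 = -1329/451, C2 = -292/143.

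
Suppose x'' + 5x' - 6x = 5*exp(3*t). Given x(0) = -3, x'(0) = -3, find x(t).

x = -47*exp(t)/14 + 5*exp(3*t)/18 + 5*exp(-6*t)/63

Characteristic equation r² + 5r - 6 = 0 factors as (r - 1)(r + 6) = 0, so r = 1, -6.
Hence x_h = C1*exp(t) + C2*exp(-6*t).
Try x_p = A*exp(3*t). Substituting into the equation and dividing by exp(3*t) gives A = 5/18, so x_p = 5*exp(3*t)/18.
General solution: x = 5*exp(3*t)/18 + C1*exp(t) + C2*exp(-6*t).
Apply the initial conditions: x(0) = 5/18 + C1 + C2 = -3 and x'(0) = 5/6 + C1 - 6*C2 = -3. Solving gives C1 = -47/14, C2 = 5/63.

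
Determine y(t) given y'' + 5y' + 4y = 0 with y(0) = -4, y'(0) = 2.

Characteristic equation r² + 5r + 4 = 0 factors as (r + 1)(r + 4) = 0, so r = -1, -4.
Hence y_h = C1*exp(-t) + C2*exp(-4*t).
Apply the initial conditions: y(0) = C1 + C2 = -4 and y'(0) = -C1 - 4*C2 = 2. Solving gives C1 = -14/3, C2 = 2/3.

y = -14*exp(-t)/3 + 2*exp(-4*t)/3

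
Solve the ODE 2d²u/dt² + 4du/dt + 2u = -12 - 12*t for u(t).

Divide through by 2: u'' + 2u' + u = -6 - 6*t.
Characteristic equation r² + 2r + 1 = 0 has discriminant (2)² - 4·(1) = 0, so r = -1 is a repeated root.
Hence u_h = (C1 + C2*t)*exp(-t).
For the particular solution try u_p = A0 + A1*t. Substituting and matching coefficients of each power of t gives A0 = 6, A1 = -6, so u_p = 6 - 6*t.

u = 6 - 6*t + C1*exp(-t) + C2*t*exp(-t)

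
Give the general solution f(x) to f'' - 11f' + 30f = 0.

f = C1*exp(6*x) + C2*exp(5*x)

Characteristic equation r² - 11r + 30 = 0 factors as (r - 6)(r - 5) = 0, so r = 6, 5.
Hence f_h = C1*exp(6*x) + C2*exp(5*x).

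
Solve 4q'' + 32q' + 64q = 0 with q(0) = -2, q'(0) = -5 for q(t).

q = -2*exp(-4*t) - 13*t*exp(-4*t)

Divide through by 4: q'' + 8q' + 16q = 0.
Characteristic equation r² + 8r + 16 = 0 has discriminant (8)² - 4·(16) = 0, so r = -4 is a repeated root.
Hence q_h = (C1 + C2*t)*exp(-4*t).
Apply the initial conditions: q(0) = C1 = -2 and q'(0) = C2 - 4*C1 = -5. Solving gives C1 = -2, C2 = -13.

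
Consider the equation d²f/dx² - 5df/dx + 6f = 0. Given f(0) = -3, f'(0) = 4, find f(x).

Characteristic equation r² - 5r + 6 = 0 factors as (r - 3)(r - 2) = 0, so r = 3, 2.
Hence f_h = C1*exp(3*x) + C2*exp(2*x).
Apply the initial conditions: f(0) = C1 + C2 = -3 and f'(0) = 2*C2 + 3*C1 = 4. Solving gives C1 = 10, C2 = -13.

f = -13*exp(2*x) + 10*exp(3*x)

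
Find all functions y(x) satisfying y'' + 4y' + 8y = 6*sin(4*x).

Characteristic equation r² + 4r + 8 = 0 has discriminant (4)² - 4·(8) = -16 < 0, so r = -2 ± 2i.
Hence y_h = C1*cos(2*x)*exp(-2*x) + C2*exp(-2*x)*sin(2*x).
Try y_p = A*cos(4*x) + B*sin(4*x). Substituting and equating the coefficients of cos(4x) and sin(4x) gives A = -3/10, B = -3/20, so y_p = -3*cos(4*x)/10 - 3*sin(4*x)/20.

y = -3*cos(4*x)/10 - 3*sin(4*x)/20 + C1*cos(2*x)*exp(-2*x) + C2*exp(-2*x)*sin(2*x)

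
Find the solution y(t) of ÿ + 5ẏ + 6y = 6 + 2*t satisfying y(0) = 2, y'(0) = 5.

Characteristic equation r² + 5r + 6 = 0 factors as (r + 3)(r + 2) = 0, so r = -3, -2.
Hence y_h = C1*exp(-3*t) + C2*exp(-2*t).
For the particular solution try y_p = A0 + A1*t. Substituting and matching coefficients of each power of t gives A0 = 13/18, A1 = 1/3, so y_p = 13/18 + t/3.
General solution: y = 13/18 + t/3 + C1*exp(-3*t) + C2*exp(-2*t).
Apply the initial conditions: y(0) = 13/18 + C1 + C2 = 2 and y'(0) = 1/3 - 3*C1 - 2*C2 = 5. Solving gives C1 = -65/9, C2 = 17/2.

y = 13/18 - 65*exp(-3*t)/9 + t/3 + 17*exp(-2*t)/2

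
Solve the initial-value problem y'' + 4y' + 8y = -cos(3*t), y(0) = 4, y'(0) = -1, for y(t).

y = -12*sin(3*t)/145 + cos(3*t)/145 + 579*cos(2*t)*exp(-2*t)/145 + 1049*exp(-2*t)*sin(2*t)/290

Characteristic equation r² + 4r + 8 = 0 has discriminant (4)² - 4·(8) = -16 < 0, so r = -2 ± 2i.
Hence y_h = C1*cos(2*t)*exp(-2*t) + C2*exp(-2*t)*sin(2*t).
Try y_p = A*cos(3*t) + B*sin(3*t). Substituting and equating the coefficients of cos(3t) and sin(3t) gives A = 1/145, B = -12/145, so y_p = -12*sin(3*t)/145 + cos(3*t)/145.
General solution: y = -12*sin(3*t)/145 + cos(3*t)/145 + C1*cos(2*t)*exp(-2*t) + C2*exp(-2*t)*sin(2*t).
Apply the initial conditions: y(0) = 1/145 + C1 = 4 and y'(0) = -36/145 - 2*C1 + 2*C2 = -1. Solving gives C1 = 579/145, C2 = 1049/290.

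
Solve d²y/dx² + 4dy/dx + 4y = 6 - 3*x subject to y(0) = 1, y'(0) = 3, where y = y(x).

Characteristic equation r² + 4r + 4 = 0 has discriminant (4)² - 4·(4) = 0, so r = -2 is a repeated root.
Hence y_h = (C1 + C2*x)*exp(-2*x).
For the particular solution try y_p = A0 + A1*x. Substituting and matching coefficients of each power of x gives A0 = 9/4, A1 = -3/4, so y_p = 9/4 - 3*x/4.
General solution: y = 9/4 - 3*x/4 + C1*exp(-2*x) + C2*x*exp(-2*x).
Apply the initial conditions: y(0) = 9/4 + C1 = 1 and y'(0) = -3/4 + C2 - 2*C1 = 3. Solving gives C1 = -5/4, C2 = 5/4.

y = 9/4 - 5*exp(-2*x)/4 - 3*x/4 + 5*x*exp(-2*x)/4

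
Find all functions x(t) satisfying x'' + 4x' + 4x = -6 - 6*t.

x = -3*t/2 + C1*exp(-2*t) + C2*t*exp(-2*t)

Characteristic equation r² + 4r + 4 = 0 has discriminant (4)² - 4·(4) = 0, so r = -2 is a repeated root.
Hence x_h = (C1 + C2*t)*exp(-2*t).
For the particular solution try x_p = A0 + A1*t. Substituting and matching coefficients of each power of t gives A0 = 0, A1 = -3/2, so x_p = -3*t/2.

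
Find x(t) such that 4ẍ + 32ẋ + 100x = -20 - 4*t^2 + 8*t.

Divide through by 4: x'' + 8x' + 25x = -5 - t^2 + 2*t.
Characteristic equation r² + 8r + 25 = 0 has discriminant (8)² - 4·(25) = -36 < 0, so r = -4 ± 3i.
Hence x_h = C1*cos(3*t)*exp(-4*t) + C2*exp(-4*t)*sin(3*t).
For the particular solution try x_p = A0 + A1*t + A2*t^2. Substituting and matching coefficients of each power of t gives A0 = -3603/15625, A1 = 66/625, A2 = -1/25, so x_p = -3603/15625 - t^2/25 + 66*t/625.

x = -3603/15625 - t**2/25 + 66*t/625 + C1*cos(3*t)*exp(-4*t) + C2*exp(-4*t)*sin(3*t)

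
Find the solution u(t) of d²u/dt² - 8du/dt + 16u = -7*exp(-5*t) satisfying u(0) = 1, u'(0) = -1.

Characteristic equation r² - 8r + 16 = 0 has discriminant (-8)² - 4·(16) = 0, so r = 4 is a repeated root.
Hence u_h = (C1 + C2*t)*exp(4*t).
Try u_p = A*exp(-5*t). Substituting into the equation and dividing by exp(-5*t) gives A = -7/81, so u_p = -7*exp(-5*t)/81.
General solution: u = -7*exp(-5*t)/81 + C1*exp(4*t) + C2*t*exp(4*t).
Apply the initial conditions: u(0) = -7/81 + C1 = 1 and u'(0) = 35/81 + C2 + 4*C1 = -1. Solving gives C1 = 88/81, C2 = -52/9.

u = -7*exp(-5*t)/81 + 88*exp(4*t)/81 - 52*t*exp(4*t)/9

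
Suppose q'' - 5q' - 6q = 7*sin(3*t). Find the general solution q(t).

Characteristic equation r² - 5r - 6 = 0 factors as (r - 6)(r + 1) = 0, so r = 6, -1.
Hence q_h = C1*exp(6*t) + C2*exp(-t).
Try q_p = A*cos(3*t) + B*sin(3*t). Substituting and equating the coefficients of cos(3t) and sin(3t) gives A = 7/30, B = -7/30, so q_p = -7*sin(3*t)/30 + 7*cos(3*t)/30.

q = -7*sin(3*t)/30 + 7*cos(3*t)/30 + C1*exp(6*t) + C2*exp(-t)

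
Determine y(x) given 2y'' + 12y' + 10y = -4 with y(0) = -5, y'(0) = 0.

y = -2/5 - 23*exp(-x)/4 + 23*exp(-5*x)/20

Divide through by 2: y'' + 6y' + 5y = -2.
Characteristic equation r² + 6r + 5 = 0 factors as (r + 5)(r + 1) = 0, so r = -5, -1.
Hence y_h = C1*exp(-5*x) + C2*exp(-x).
For the particular solution try y_p = A0. Substituting and matching coefficients of each power of x gives A0 = -2/5, so y_p = -2/5.
General solution: y = -2/5 + C1*exp(-5*x) + C2*exp(-x).
Apply the initial conditions: y(0) = -2/5 + C1 + C2 = -5 and y'(0) = -C2 - 5*C1 = 0. Solving gives C1 = 23/20, C2 = -23/4.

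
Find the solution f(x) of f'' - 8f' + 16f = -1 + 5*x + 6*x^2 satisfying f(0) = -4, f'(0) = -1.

Characteristic equation r² - 8r + 16 = 0 has discriminant (-8)² - 4·(16) = 0, so r = 4 is a repeated root.
Hence f_h = (C1 + C2*x)*exp(4*x).
For the particular solution try f_p = A0 + A1*x + A2*x^2. Substituting and matching coefficients of each power of x gives A0 = 15/64, A1 = 11/16, A2 = 3/8, so f_p = 15/64 + 3*x^2/8 + 11*x/16.
General solution: f = 15/64 + 3*x^2/8 + 11*x/16 + C1*exp(4*x) + C2*x*exp(4*x).
Apply the initial conditions: f(0) = 15/64 + C1 = -4 and f'(0) = 11/16 + C2 + 4*C1 = -1. Solving gives C1 = -271/64, C2 = 61/4.

f = 15/64 - 271*exp(4*x)/64 + 3*x**2/8 + 11*x/16 + 61*x*exp(4*x)/4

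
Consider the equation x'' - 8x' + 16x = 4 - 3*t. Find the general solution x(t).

Characteristic equation r² - 8r + 16 = 0 has discriminant (-8)² - 4·(16) = 0, so r = 4 is a repeated root.
Hence x_h = (C1 + C2*t)*exp(4*t).
For the particular solution try x_p = A0 + A1*t. Substituting and matching coefficients of each power of t gives A0 = 5/32, A1 = -3/16, so x_p = 5/32 - 3*t/16.

x = 5/32 - 3*t/16 + C1*exp(4*t) + C2*t*exp(4*t)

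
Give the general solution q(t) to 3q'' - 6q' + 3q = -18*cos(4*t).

q = 48*sin(4*t)/289 + 90*cos(4*t)/289 + C1*exp(t) + C2*t*exp(t)

Divide through by 3: q'' - 2q' + q = -6*cos(4*t).
Characteristic equation r² - 2r + 1 = 0 has discriminant (-2)² - 4·(1) = 0, so r = 1 is a repeated root.
Hence q_h = (C1 + C2*t)*exp(t).
Try q_p = A*cos(4*t) + B*sin(4*t). Substituting and equating the coefficients of cos(4t) and sin(4t) gives A = 90/289, B = 48/289, so q_p = 48*sin(4*t)/289 + 90*cos(4*t)/289.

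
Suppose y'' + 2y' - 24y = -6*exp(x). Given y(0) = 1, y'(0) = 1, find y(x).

y = exp(4*x)/2 + 2*exp(x)/7 + 3*exp(-6*x)/14

Characteristic equation r² + 2r - 24 = 0 factors as (r + 6)(r - 4) = 0, so r = -6, 4.
Hence y_h = C1*exp(-6*x) + C2*exp(4*x).
Try y_p = A*exp(x). Substituting into the equation and dividing by exp(x) gives A = 2/7, so y_p = 2*exp(x)/7.
General solution: y = 2*exp(x)/7 + C1*exp(-6*x) + C2*exp(4*x).
Apply the initial conditions: y(0) = 2/7 + C1 + C2 = 1 and y'(0) = 2/7 - 6*C1 + 4*C2 = 1. Solving gives C1 = 3/14, C2 = 1/2.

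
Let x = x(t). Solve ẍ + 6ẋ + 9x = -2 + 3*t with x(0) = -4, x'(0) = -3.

x = -4/9 - 32*exp(-3*t)/9 + t/3 - 14*t*exp(-3*t)

Characteristic equation r² + 6r + 9 = 0 has discriminant (6)² - 4·(9) = 0, so r = -3 is a repeated root.
Hence x_h = (C1 + C2*t)*exp(-3*t).
For the particular solution try x_p = A0 + A1*t. Substituting and matching coefficients of each power of t gives A0 = -4/9, A1 = 1/3, so x_p = -4/9 + t/3.
General solution: x = -4/9 + t/3 + C1*exp(-3*t) + C2*t*exp(-3*t).
Apply the initial conditions: x(0) = -4/9 + C1 = -4 and x'(0) = 1/3 + C2 - 3*C1 = -3. Solving gives C1 = -32/9, C2 = -14.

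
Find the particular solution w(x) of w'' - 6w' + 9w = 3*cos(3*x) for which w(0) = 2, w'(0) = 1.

Characteristic equation r² - 6r + 9 = 0 has discriminant (-6)² - 4·(9) = 0, so r = 3 is a repeated root.
Hence w_h = (C1 + C2*x)*exp(3*x).
Try w_p = A*cos(3*x) + B*sin(3*x). Substituting and equating the coefficients of cos(3x) and sin(3x) gives A = 0, B = -1/6, so w_p = -sin(3*x)/6.
General solution: w = -sin(3*x)/6 + C1*exp(3*x) + C2*x*exp(3*x).
Apply the initial conditions: w(0) = C1 = 2 and w'(0) = -1/2 + C2 + 3*C1 = 1. Solving gives C1 = 2, C2 = -9/2.

w = 2*exp(3*x) - sin(3*x)/6 - 9*x*exp(3*x)/2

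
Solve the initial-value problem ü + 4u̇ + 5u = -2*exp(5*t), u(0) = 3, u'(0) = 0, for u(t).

u = -exp(5*t)/25 + 76*cos(t)*exp(-2*t)/25 + 157*exp(-2*t)*sin(t)/25

Characteristic equation r² + 4r + 5 = 0 has discriminant (4)² - 4·(5) = -4 < 0, so r = -2 ± i.
Hence u_h = C1*cos(t)*exp(-2*t) + C2*exp(-2*t)*sin(t).
Try u_p = A*exp(5*t). Substituting into the equation and dividing by exp(5*t) gives A = -1/25, so u_p = -exp(5*t)/25.
General solution: u = -exp(5*t)/25 + C1*cos(t)*exp(-2*t) + C2*exp(-2*t)*sin(t).
Apply the initial conditions: u(0) = -1/25 + C1 = 3 and u'(0) = -1/5 + C2 - 2*C1 = 0. Solving gives C1 = 76/25, C2 = 157/25.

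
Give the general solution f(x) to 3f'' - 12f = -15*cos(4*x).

Divide through by 3: f'' - 4f = -5*cos(4*x).
Characteristic equation r² - 4 = 0 factors as (r + 2)(r - 2) = 0, so r = -2, 2.
Hence f_h = C1*exp(-2*x) + C2*exp(2*x).
Try f_p = A*cos(4*x) + B*sin(4*x). Substituting and equating the coefficients of cos(4x) and sin(4x) gives A = 1/4, B = 0, so f_p = cos(4*x)/4.

f = cos(4*x)/4 + C1*exp(-2*x) + C2*exp(2*x)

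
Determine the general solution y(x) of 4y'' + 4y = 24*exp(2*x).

Divide through by 4: y'' + y = 6*exp(2*x).
Characteristic equation r² + 1 = 0 has discriminant (0)² - 4·(1) = -4 < 0, so r = ± i.
Hence y_h = C1*cos(x) + C2*sin(x).
Try y_p = A*exp(2*x). Substituting into the equation and dividing by exp(2*x) gives A = 6/5, so y_p = 6*exp(2*x)/5.

y = 6*exp(2*x)/5 + C1*cos(x) + C2*sin(x)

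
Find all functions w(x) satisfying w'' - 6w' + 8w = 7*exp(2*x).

Characteristic equation r² - 6r + 8 = 0 factors as (r - 4)(r - 2) = 0, so r = 4, 2.
Hence w_h = C1*exp(4*x) + C2*exp(2*x).
Since exp(2*x) solves the homogeneous equation (r = 2 is a root of multiplicity 1), multiply the trial by x. Try w_p = A*x*exp(2*x). Substituting into the equation and dividing by exp(2*x) gives A = -7/2, so w_p = -7*x*exp(2*x)/2.

w = C1*exp(4*x) + C2*exp(2*x) - 7*x*exp(2*x)/2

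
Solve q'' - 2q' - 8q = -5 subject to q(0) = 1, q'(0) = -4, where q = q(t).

Characteristic equation r² - 2r - 8 = 0 factors as (r - 4)(r + 2) = 0, so r = 4, -2.
Hence q_h = C1*exp(4*t) + C2*exp(-2*t).
For the particular solution try q_p = A0. Substituting and matching coefficients of each power of t gives A0 = 5/8, so q_p = 5/8.
General solution: q = 5/8 + C1*exp(4*t) + C2*exp(-2*t).
Apply the initial conditions: q(0) = 5/8 + C1 + C2 = 1 and q'(0) = -2*C2 + 4*C1 = -4. Solving gives C1 = -13/24, C2 = 11/12.

q = 5/8 - 13*exp(4*t)/24 + 11*exp(-2*t)/12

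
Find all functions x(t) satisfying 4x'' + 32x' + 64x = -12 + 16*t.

Divide through by 4: x'' + 8x' + 16x = -3 + 4*t.
Characteristic equation r² + 8r + 16 = 0 has discriminant (8)² - 4·(16) = 0, so r = -4 is a repeated root.
Hence x_h = (C1 + C2*t)*exp(-4*t).
For the particular solution try x_p = A0 + A1*t. Substituting and matching coefficients of each power of t gives A0 = -5/16, A1 = 1/4, so x_p = -5/16 + t/4.

x = -5/16 + t/4 + C1*exp(-4*t) + C2*t*exp(-4*t)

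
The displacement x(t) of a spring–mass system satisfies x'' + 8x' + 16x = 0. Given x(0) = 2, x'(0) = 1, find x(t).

Characteristic equation r² + 8r + 16 = 0 has discriminant (8)² - 4·(16) = 0, so r = -4 is a repeated root.
Hence x_h = (C1 + C2*t)*exp(-4*t).
Apply the initial conditions: x(0) = C1 = 2 and x'(0) = C2 - 4*C1 = 1. Solving gives C1 = 2, C2 = 9.

x = 2*exp(-4*t) + 9*t*exp(-4*t)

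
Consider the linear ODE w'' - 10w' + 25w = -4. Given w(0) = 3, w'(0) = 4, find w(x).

w = -4/25 + 79*exp(5*x)/25 - 59*x*exp(5*x)/5

Characteristic equation r² - 10r + 25 = 0 has discriminant (-10)² - 4·(25) = 0, so r = 5 is a repeated root.
Hence w_h = (C1 + C2*x)*exp(5*x).
For the particular solution try w_p = A0. Substituting and matching coefficients of each power of x gives A0 = -4/25, so w_p = -4/25.
General solution: w = -4/25 + C1*exp(5*x) + C2*x*exp(5*x).
Apply the initial conditions: w(0) = -4/25 + C1 = 3 and w'(0) = C2 + 5*C1 = 4. Solving gives C1 = 79/25, C2 = -59/5.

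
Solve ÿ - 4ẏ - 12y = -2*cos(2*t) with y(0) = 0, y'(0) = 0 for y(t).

y = -3*exp(6*t)/80 - exp(-2*t)/16 + cos(2*t)/10 + sin(2*t)/20

Characteristic equation r² - 4r - 12 = 0 factors as (r + 2)(r - 6) = 0, so r = -2, 6.
Hence y_h = C1*exp(-2*t) + C2*exp(6*t).
Try y_p = A*cos(2*t) + B*sin(2*t). Substituting and equating the coefficients of cos(2t) and sin(2t) gives A = 1/10, B = 1/20, so y_p = cos(2*t)/10 + sin(2*t)/20.
General solution: y = cos(2*t)/10 + sin(2*t)/20 + C1*exp(-2*t) + C2*exp(6*t).
Apply the initial conditions: y(0) = 1/10 + C1 + C2 = 0 and y'(0) = 1/10 - 2*C1 + 6*C2 = 0. Solving gives C1 = -1/16, C2 = -3/80.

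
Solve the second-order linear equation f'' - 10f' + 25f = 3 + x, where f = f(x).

Characteristic equation r² - 10r + 25 = 0 has discriminant (-10)² - 4·(25) = 0, so r = 5 is a repeated root.
Hence f_h = (C1 + C2*x)*exp(5*x).
For the particular solution try f_p = A0 + A1*x. Substituting and matching coefficients of each power of x gives A0 = 17/125, A1 = 1/25, so f_p = 17/125 + x/25.

f = 17/125 + x/25 + C1*exp(5*x) + C2*x*exp(5*x)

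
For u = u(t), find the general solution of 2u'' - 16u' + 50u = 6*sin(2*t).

Divide through by 2: u'' - 8u' + 25u = 3*sin(2*t).
Characteristic equation r² - 8r + 25 = 0 has discriminant (-8)² - 4·(25) = -36 < 0, so r = 4 ± 3i.
Hence u_h = C1*cos(3*t)*exp(4*t) + C2*exp(4*t)*sin(3*t).
Try u_p = A*cos(2*t) + B*sin(2*t). Substituting and equating the coefficients of cos(2t) and sin(2t) gives A = 48/697, B = 63/697, so u_p = 48*cos(2*t)/697 + 63*sin(2*t)/697.

u = 48*cos(2*t)/697 + 63*sin(2*t)/697 + C1*cos(3*t)*exp(4*t) + C2*exp(4*t)*sin(3*t)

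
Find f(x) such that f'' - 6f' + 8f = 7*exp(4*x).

f = C1*exp(4*x) + C2*exp(2*x) + 7*x*exp(4*x)/2

Characteristic equation r² - 6r + 8 = 0 factors as (r - 4)(r - 2) = 0, so r = 4, 2.
Hence f_h = C1*exp(4*x) + C2*exp(2*x).
Since exp(4*x) solves the homogeneous equation (r = 4 is a root of multiplicity 1), multiply the trial by x. Try f_p = A*x*exp(4*x). Substituting into the equation and dividing by exp(4*x) gives A = 7/2, so f_p = 7*x*exp(4*x)/2.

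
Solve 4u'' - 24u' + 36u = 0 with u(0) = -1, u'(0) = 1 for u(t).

Divide through by 4: u'' - 6u' + 9u = 0.
Characteristic equation r² - 6r + 9 = 0 has discriminant (-6)² - 4·(9) = 0, so r = 3 is a repeated root.
Hence u_h = (C1 + C2*t)*exp(3*t).
Apply the initial conditions: u(0) = C1 = -1 and u'(0) = C2 + 3*C1 = 1. Solving gives C1 = -1, C2 = 4.

u = -exp(3*t) + 4*t*exp(3*t)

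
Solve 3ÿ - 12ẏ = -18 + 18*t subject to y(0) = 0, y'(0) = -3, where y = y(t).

Divide through by 3: y'' - 4y' = -6 + 6*t.
Characteristic equation r² - 4r = 0 factors as (r - 4)r = 0, so r = 4, 0.
Hence y_h = C1*exp(4*t) + C2.
Since 0 is a characteristic root (multiplicity 1), multiply the polynomial trial by t: try y_p = t*(A0 + A1*t). Substituting and matching coefficients of each power of t gives A0 = 9/8, A1 = -3/4, so y_p = -3*t^2/4 + 9*t/8.
General solution: y = C2 - 3*t^2/4 + 9*t/8 + C1*exp(4*t).
Apply the initial conditions: y(0) = C1 + C2 = 0 and y'(0) = 9/8 + 4*C1 = -3. Solving gives C1 = -33/32, C2 = 33/32.

y = 33/32 - 33*exp(4*t)/32 - 3*t**2/4 + 9*t/8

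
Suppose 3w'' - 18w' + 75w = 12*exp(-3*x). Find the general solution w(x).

Divide through by 3: w'' - 6w' + 25w = 4*exp(-3*x).
Characteristic equation r² - 6r + 25 = 0 has discriminant (-6)² - 4·(25) = -64 < 0, so r = 3 ± 4i.
Hence w_h = C1*cos(4*x)*exp(3*x) + C2*exp(3*x)*sin(4*x).
Try w_p = A*exp(-3*x). Substituting into the equation and dividing by exp(-3*x) gives A = 1/13, so w_p = exp(-3*x)/13.

w = exp(-3*x)/13 + C1*cos(4*x)*exp(3*x) + C2*exp(3*x)*sin(4*x)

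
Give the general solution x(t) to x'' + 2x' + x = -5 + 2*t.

x = -9 + 2*t + C1*exp(-t) + C2*t*exp(-t)

Characteristic equation r² + 2r + 1 = 0 has discriminant (2)² - 4·(1) = 0, so r = -1 is a repeated root.
Hence x_h = (C1 + C2*t)*exp(-t).
For the particular solution try x_p = A0 + A1*t. Substituting and matching coefficients of each power of t gives A0 = -9, A1 = 2, so x_p = -9 + 2*t.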